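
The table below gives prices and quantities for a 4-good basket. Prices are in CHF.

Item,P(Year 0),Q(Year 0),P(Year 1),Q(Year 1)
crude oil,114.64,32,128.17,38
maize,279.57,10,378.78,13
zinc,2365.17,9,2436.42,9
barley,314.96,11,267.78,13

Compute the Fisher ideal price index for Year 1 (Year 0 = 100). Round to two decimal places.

105.22

Laspeyres component (base-period weights):
ΣP(Year 1)Q(Year 0) = 128.17×32 + 378.78×10 + 2436.42×9 + 267.78×11 = 4101.44 + 3787.8 + 21927.78 + 2945.58 = 32762.6
ΣP(Year 0)Q(Year 0) = 114.64×32 + 279.57×10 + 2365.17×9 + 314.96×11 = 3668.48 + 2795.7 + 21286.53 + 3464.56 = 31215.27
L = 32762.6 / 31215.27 × 100 = 104.9570
Paasche component (current-period weights):
ΣP(Year 1)Q(Year 1) = 128.17×38 + 378.78×13 + 2436.42×9 + 267.78×13 = 4870.46 + 4924.14 + 21927.78 + 3481.14 = 35203.52
ΣP(Year 0)Q(Year 1) = 114.64×38 + 279.57×13 + 2365.17×9 + 314.96×13 = 4356.32 + 3634.41 + 21286.53 + 4094.48 = 33371.74
P = 35203.52 / 33371.74 × 100 = 105.4890
Fisher = √(L × P) = √(104.9570 × 105.4890) = 105.2227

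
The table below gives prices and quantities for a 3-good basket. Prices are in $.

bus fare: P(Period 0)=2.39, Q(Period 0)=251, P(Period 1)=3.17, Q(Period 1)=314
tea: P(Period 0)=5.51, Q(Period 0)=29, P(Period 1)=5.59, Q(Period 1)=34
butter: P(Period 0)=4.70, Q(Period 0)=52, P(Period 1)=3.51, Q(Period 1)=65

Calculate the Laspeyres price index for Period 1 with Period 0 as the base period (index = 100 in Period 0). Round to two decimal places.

113.57

Laspeyres price index uses base-period quantities as weights.
ΣP(Period 1)·Q(Period 0) = 3.17×251 + 5.59×29 + 3.51×52 = 795.67 + 162.11 + 182.52 = 1140.3
ΣP(Period 0)·Q(Period 0) = 2.39×251 + 5.51×29 + 4.70×52 = 599.89 + 159.79 + 244.4 = 1004.08
Index = 1140.3 / 1004.08 × 100 = 113.5666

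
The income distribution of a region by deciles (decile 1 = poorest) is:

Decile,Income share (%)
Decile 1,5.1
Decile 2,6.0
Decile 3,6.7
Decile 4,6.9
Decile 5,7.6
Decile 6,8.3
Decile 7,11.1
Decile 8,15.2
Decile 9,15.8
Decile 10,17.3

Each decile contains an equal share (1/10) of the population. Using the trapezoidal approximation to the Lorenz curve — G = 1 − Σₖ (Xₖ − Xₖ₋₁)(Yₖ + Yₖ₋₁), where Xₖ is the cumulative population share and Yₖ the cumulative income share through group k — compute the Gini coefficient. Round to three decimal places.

Cumulative income shares Yₖ: 0.0510, 0.1110, 0.1780, 0.2470, 0.3230, 0.4060, 0.5170, 0.6690, 0.8270, 1.0000
Σ (Xₖ−Xₖ₋₁)(Yₖ+Yₖ₋₁) = (1/10)(0.0510+0.0000) + (1/10)(0.1110+0.0510) + (1/10)(0.1780+0.1110) + (1/10)(0.2470+0.1780) + (1/10)(0.3230+0.2470) + (1/10)(0.4060+0.3230) + (1/10)(0.5170+0.4060) + (1/10)(0.6690+0.5170) + (1/10)(0.8270+0.6690) + (1/10)(1.0000+0.8270)
  = 0.0051 + 0.0162 + 0.0289 + 0.0425 + 0.0570 + 0.0729 + 0.0923 + 0.1186 + 0.1496 + 0.1827 = 0.7658
G = 1 − 0.7658 = 0.2342

0.234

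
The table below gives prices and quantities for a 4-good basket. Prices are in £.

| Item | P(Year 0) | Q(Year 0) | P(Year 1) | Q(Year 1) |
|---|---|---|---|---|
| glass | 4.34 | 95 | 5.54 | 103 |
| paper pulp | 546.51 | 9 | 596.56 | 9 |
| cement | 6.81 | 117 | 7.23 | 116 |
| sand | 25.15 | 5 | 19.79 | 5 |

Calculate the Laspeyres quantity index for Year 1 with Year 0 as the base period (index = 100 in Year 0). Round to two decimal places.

Laspeyres quantity index uses base-period prices as weights.
ΣP(Year 0)·Q(Year 1) = 4.34×103 + 546.51×9 + 6.81×116 + 25.15×5 = 447.02 + 4918.59 + 789.96 + 125.75 = 6281.32
ΣP(Year 0)·Q(Year 0) = 4.34×95 + 546.51×9 + 6.81×117 + 25.15×5 = 412.3 + 4918.59 + 796.77 + 125.75 = 6253.41
Index = 6281.32 / 6253.41 × 100 = 100.4463

100.45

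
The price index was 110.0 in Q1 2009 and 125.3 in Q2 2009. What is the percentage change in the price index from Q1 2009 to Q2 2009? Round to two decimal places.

13.91%

Change = (125.3 − 110.0) / 110.0 × 100
       = 15.3 / 110.0 × 100 = 13.9091%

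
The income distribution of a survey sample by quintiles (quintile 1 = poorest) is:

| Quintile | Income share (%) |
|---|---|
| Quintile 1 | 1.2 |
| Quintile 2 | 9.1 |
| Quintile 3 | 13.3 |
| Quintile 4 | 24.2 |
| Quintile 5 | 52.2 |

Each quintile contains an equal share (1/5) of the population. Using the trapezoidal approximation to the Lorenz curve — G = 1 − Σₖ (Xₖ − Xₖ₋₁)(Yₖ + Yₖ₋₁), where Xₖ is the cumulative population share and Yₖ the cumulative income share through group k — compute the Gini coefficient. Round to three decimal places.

0.468

Cumulative income shares Yₖ: 0.0120, 0.1030, 0.2360, 0.4780, 1.0000
Σ (Xₖ−Xₖ₋₁)(Yₖ+Yₖ₋₁) = (1/5)(0.0120+0.0000) + (1/5)(0.1030+0.0120) + (1/5)(0.2360+0.1030) + (1/5)(0.4780+0.2360) + (1/5)(1.0000+0.4780)
  = 0.0024 + 0.0230 + 0.0678 + 0.1428 + 0.2956 = 0.5316
G = 1 − 0.5316 = 0.4684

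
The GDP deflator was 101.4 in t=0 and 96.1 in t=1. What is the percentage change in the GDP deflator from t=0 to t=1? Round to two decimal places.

Change = (96.1 − 101.4) / 101.4 × 100
       = -5.3 / 101.4 × 100 = -5.2268%

-5.23%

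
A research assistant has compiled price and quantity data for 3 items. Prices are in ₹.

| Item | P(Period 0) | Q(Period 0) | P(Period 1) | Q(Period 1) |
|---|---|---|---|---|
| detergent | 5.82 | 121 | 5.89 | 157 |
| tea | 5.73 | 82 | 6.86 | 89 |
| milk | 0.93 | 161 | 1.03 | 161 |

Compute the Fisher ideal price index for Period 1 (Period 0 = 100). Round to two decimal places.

108.48

Laspeyres component (base-period weights):
ΣP(Period 1)Q(Period 0) = 5.89×121 + 6.86×82 + 1.03×161 = 712.69 + 562.52 + 165.83 = 1441.04
ΣP(Period 0)Q(Period 0) = 5.82×121 + 5.73×82 + 0.93×161 = 704.22 + 469.86 + 149.73 = 1323.81
L = 1441.04 / 1323.81 × 100 = 108.8555
Paasche component (current-period weights):
ΣP(Period 1)Q(Period 1) = 5.89×157 + 6.86×89 + 1.03×161 = 924.73 + 610.54 + 165.83 = 1701.1
ΣP(Period 0)Q(Period 1) = 5.82×157 + 5.73×89 + 0.93×161 = 913.74 + 509.97 + 149.73 = 1573.44
P = 1701.1 / 1573.44 × 100 = 108.1134
Fisher = √(L × P) = √(108.8555 × 108.1134) = 108.4838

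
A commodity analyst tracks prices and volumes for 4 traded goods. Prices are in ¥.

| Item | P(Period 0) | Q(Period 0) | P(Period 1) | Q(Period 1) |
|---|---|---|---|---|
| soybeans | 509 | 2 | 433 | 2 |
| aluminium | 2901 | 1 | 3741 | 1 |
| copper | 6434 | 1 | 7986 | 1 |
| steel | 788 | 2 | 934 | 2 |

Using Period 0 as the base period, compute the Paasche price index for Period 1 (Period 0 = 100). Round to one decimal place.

121.2

Paasche price index uses current-period quantities as weights.
ΣP(Period 1)·Q(Period 1) = 433×2 + 3741×1 + 7986×1 + 934×2 = 866 + 3741 + 7986 + 1868 = 14461
ΣP(Period 0)·Q(Period 1) = 509×2 + 2901×1 + 6434×1 + 788×2 = 1018 + 2901 + 6434 + 1576 = 11929
Index = 14461 / 11929 × 100 = 121.2256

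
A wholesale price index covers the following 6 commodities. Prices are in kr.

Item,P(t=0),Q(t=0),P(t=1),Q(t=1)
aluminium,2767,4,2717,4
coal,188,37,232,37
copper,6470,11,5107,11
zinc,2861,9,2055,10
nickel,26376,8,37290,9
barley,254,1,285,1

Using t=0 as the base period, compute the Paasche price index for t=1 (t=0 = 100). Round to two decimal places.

121.56

Paasche price index uses current-period quantities as weights.
ΣP(t=1)·Q(t=1) = 2717×4 + 232×37 + 5107×11 + 2055×10 + 37290×9 + 285×1 = 10868 + 8584 + 56177 + 20550 + 335610 + 285 = 432074
ΣP(t=0)·Q(t=1) = 2767×4 + 188×37 + 6470×11 + 2861×10 + 26376×9 + 254×1 = 11068 + 6956 + 71170 + 28610 + 237384 + 254 = 355442
Index = 432074 / 355442 × 100 = 121.5596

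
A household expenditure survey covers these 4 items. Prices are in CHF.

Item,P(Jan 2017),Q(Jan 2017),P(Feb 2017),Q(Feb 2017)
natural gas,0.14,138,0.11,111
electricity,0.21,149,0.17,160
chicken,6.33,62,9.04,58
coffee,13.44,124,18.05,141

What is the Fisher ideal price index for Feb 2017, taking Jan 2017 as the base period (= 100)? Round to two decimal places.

134.54

Laspeyres component (base-period weights):
ΣP(Feb 2017)Q(Jan 2017) = 0.11×138 + 0.17×149 + 9.04×62 + 18.05×124 = 15.18 + 25.33 + 560.48 + 2238.2 = 2839.19
ΣP(Jan 2017)Q(Jan 2017) = 0.14×138 + 0.21×149 + 6.33×62 + 13.44×124 = 19.32 + 31.29 + 392.46 + 1666.56 = 2109.63
L = 2839.19 / 2109.63 × 100 = 134.5824
Paasche component (current-period weights):
ΣP(Feb 2017)Q(Feb 2017) = 0.11×111 + 0.17×160 + 9.04×58 + 18.05×141 = 12.21 + 27.2 + 524.32 + 2545.05 = 3108.78
ΣP(Jan 2017)Q(Feb 2017) = 0.14×111 + 0.21×160 + 6.33×58 + 13.44×141 = 15.54 + 33.6 + 367.14 + 1895.04 = 2311.32
P = 3108.78 / 2311.32 × 100 = 134.5024
Fisher = √(L × P) = √(134.5824 × 134.5024) = 134.5424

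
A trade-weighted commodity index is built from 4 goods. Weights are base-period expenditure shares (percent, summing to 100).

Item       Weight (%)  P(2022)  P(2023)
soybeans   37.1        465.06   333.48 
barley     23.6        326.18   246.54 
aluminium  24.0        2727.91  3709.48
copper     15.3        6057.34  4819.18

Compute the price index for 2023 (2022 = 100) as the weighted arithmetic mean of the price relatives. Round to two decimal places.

89.25

soybeans: 37.1 × (333.48/465.06) = 37.1 × 0.717069 = 26.6033
barley: 23.6 × (246.54/326.18) = 23.6 × 0.755840 = 17.8378
aluminium: 24.0 × (3709.48/2727.91) = 24.0 × 1.359825 = 32.6358
copper: 15.3 × (4819.18/6057.34) = 15.3 × 0.795593 = 12.1726
Index = Σ wᵢ·(p₁ᵢ/p₀ᵢ) = 26.6033 + 17.8378 + 32.6358 + 12.1726 = 89.2495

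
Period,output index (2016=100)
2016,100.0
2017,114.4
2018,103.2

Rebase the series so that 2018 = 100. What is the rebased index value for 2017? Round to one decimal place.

Rebased(2017) = 114.4 / 103.2 × 100 = 110.8527

110.9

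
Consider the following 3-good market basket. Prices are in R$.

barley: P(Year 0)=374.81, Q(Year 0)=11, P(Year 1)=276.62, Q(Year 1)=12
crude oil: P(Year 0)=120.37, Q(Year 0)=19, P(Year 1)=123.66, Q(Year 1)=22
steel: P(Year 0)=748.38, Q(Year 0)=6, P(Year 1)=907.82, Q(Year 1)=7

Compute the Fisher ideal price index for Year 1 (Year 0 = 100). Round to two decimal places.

99.76

Laspeyres component (base-period weights):
ΣP(Year 1)Q(Year 0) = 276.62×11 + 123.66×19 + 907.82×6 = 3042.82 + 2349.54 + 5446.92 = 10839.28
ΣP(Year 0)Q(Year 0) = 374.81×11 + 120.37×19 + 748.38×6 = 4122.91 + 2287.03 + 4490.28 = 10900.22
L = 10839.28 / 10900.22 × 100 = 99.4409
Paasche component (current-period weights):
ΣP(Year 1)Q(Year 1) = 276.62×12 + 123.66×22 + 907.82×7 = 3319.44 + 2720.52 + 6354.74 = 12394.7
ΣP(Year 0)Q(Year 1) = 374.81×12 + 120.37×22 + 748.38×7 = 4497.72 + 2648.14 + 5238.66 = 12384.52
P = 12394.7 / 12384.52 × 100 = 100.0822
Fisher = √(L × P) = √(99.4409 × 100.0822) = 99.7610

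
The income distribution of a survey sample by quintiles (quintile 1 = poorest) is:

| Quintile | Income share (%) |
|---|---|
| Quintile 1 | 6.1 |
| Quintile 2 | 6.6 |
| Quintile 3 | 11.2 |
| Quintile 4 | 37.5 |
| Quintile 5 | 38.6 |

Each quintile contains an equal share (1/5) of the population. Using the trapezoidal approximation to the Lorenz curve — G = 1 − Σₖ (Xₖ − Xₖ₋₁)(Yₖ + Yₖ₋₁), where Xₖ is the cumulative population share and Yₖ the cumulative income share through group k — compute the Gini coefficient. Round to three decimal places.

Cumulative income shares Yₖ: 0.0610, 0.1270, 0.2390, 0.6140, 1.0000
Σ (Xₖ−Xₖ₋₁)(Yₖ+Yₖ₋₁) = (1/5)(0.0610+0.0000) + (1/5)(0.1270+0.0610) + (1/5)(0.2390+0.1270) + (1/5)(0.6140+0.2390) + (1/5)(1.0000+0.6140)
  = 0.0122 + 0.0376 + 0.0732 + 0.1706 + 0.3228 = 0.6164
G = 1 − 0.6164 = 0.3836

0.384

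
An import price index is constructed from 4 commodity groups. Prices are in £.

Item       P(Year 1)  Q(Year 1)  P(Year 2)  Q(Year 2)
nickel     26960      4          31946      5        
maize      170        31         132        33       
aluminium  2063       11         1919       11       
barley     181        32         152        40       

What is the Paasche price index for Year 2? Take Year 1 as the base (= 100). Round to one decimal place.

Paasche price index uses current-period quantities as weights.
ΣP(Year 2)·Q(Year 2) = 31946×5 + 132×33 + 1919×11 + 152×40 = 159730 + 4356 + 21109 + 6080 = 191275
ΣP(Year 1)·Q(Year 2) = 26960×5 + 170×33 + 2063×11 + 181×40 = 134800 + 5610 + 22693 + 7240 = 170343
Index = 191275 / 170343 × 100 = 112.2881

112.3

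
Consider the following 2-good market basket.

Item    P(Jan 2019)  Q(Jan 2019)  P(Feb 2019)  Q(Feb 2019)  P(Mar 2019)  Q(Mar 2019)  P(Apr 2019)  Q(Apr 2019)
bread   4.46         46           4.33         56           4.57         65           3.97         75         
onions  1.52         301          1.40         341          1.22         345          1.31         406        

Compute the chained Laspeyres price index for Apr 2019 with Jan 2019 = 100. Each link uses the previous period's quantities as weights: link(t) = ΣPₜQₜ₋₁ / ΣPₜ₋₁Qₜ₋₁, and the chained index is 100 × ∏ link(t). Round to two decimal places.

Link Jan 2019→Feb 2019:
ΣP(Feb 2019)Q(Jan 2019) = 4.33×46 + 1.40×301 = 199.18 + 421.4 = 620.58
ΣP(Jan 2019)Q(Jan 2019) = 4.46×46 + 1.52×301 = 205.16 + 457.52 = 662.68
link = 620.58/662.68 = 0.936470
Link Feb 2019→Mar 2019:
ΣP(Mar 2019)Q(Feb 2019) = 4.57×56 + 1.22×341 = 255.92 + 416.02 = 671.94
ΣP(Feb 2019)Q(Feb 2019) = 4.33×56 + 1.40×341 = 242.48 + 477.4 = 719.88
link = 671.94/719.88 = 0.933406
Link Mar 2019→Apr 2019:
ΣP(Apr 2019)Q(Mar 2019) = 3.97×65 + 1.31×345 = 258.05 + 451.95 = 710
ΣP(Mar 2019)Q(Mar 2019) = 4.57×65 + 1.22×345 = 297.05 + 420.9 = 717.95
link = 710/717.95 = 0.988927
Chained index = 100 × 0.936470 × 0.933406 × 0.988927 = 86.4427

86.44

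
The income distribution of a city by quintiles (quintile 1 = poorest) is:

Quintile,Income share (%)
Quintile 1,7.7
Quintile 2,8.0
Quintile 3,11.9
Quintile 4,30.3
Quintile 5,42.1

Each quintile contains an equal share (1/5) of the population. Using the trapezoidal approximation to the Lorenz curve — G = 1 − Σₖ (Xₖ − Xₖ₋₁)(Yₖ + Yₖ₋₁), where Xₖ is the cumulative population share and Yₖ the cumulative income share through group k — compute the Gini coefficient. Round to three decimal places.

Cumulative income shares Yₖ: 0.0770, 0.1570, 0.2760, 0.5790, 1.0000
Σ (Xₖ−Xₖ₋₁)(Yₖ+Yₖ₋₁) = (1/5)(0.0770+0.0000) + (1/5)(0.1570+0.0770) + (1/5)(0.2760+0.1570) + (1/5)(0.5790+0.2760) + (1/5)(1.0000+0.5790)
  = 0.0154 + 0.0468 + 0.0866 + 0.1710 + 0.3158 = 0.6356
G = 1 − 0.6356 = 0.3644

0.364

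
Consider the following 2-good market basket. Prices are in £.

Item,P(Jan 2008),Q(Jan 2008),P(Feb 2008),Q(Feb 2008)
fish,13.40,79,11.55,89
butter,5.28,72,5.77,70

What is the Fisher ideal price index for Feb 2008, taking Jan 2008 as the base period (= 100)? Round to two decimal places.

Laspeyres component (base-period weights):
ΣP(Feb 2008)Q(Jan 2008) = 11.55×79 + 5.77×72 = 912.45 + 415.44 = 1327.89
ΣP(Jan 2008)Q(Jan 2008) = 13.40×79 + 5.28×72 = 1058.6 + 380.16 = 1438.76
L = 1327.89 / 1438.76 × 100 = 92.2941
Paasche component (current-period weights):
ΣP(Feb 2008)Q(Feb 2008) = 11.55×89 + 5.77×70 = 1027.95 + 403.9 = 1431.85
ΣP(Jan 2008)Q(Feb 2008) = 13.40×89 + 5.28×70 = 1192.6 + 369.6 = 1562.2
P = 1431.85 / 1562.2 × 100 = 91.6560
Fisher = √(L × P) = √(92.2941 × 91.6560) = 91.9745

91.97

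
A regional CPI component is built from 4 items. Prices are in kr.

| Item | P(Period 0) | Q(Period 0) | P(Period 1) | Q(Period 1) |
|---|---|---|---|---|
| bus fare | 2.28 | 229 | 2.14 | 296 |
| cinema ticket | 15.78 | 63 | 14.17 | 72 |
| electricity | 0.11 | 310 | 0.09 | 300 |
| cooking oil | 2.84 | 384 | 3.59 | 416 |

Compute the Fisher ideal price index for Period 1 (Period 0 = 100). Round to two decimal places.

Laspeyres component (base-period weights):
ΣP(Period 1)Q(Period 0) = 2.14×229 + 14.17×63 + 0.09×310 + 3.59×384 = 490.06 + 892.71 + 27.9 + 1378.56 = 2789.23
ΣP(Period 0)Q(Period 0) = 2.28×229 + 15.78×63 + 0.11×310 + 2.84×384 = 522.12 + 994.14 + 34.1 + 1090.56 = 2640.92
L = 2789.23 / 2640.92 × 100 = 105.6158
Paasche component (current-period weights):
ΣP(Period 1)Q(Period 1) = 2.14×296 + 14.17×72 + 0.09×300 + 3.59×416 = 633.44 + 1020.24 + 27 + 1493.44 = 3174.12
ΣP(Period 0)Q(Period 1) = 2.28×296 + 15.78×72 + 0.11×300 + 2.84×416 = 674.88 + 1136.16 + 33 + 1181.44 = 3025.48
P = 3174.12 / 3025.48 × 100 = 104.9129
Fisher = √(L × P) = √(105.6158 × 104.9129) = 105.2638

105.26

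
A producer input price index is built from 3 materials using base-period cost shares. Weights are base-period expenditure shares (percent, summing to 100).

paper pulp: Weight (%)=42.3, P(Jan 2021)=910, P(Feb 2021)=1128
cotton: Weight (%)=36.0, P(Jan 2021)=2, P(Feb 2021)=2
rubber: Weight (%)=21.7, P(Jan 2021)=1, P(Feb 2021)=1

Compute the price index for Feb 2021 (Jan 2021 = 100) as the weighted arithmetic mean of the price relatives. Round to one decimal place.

paper pulp: 42.3 × (1128/910) = 42.3 × 1.239560 = 52.4334
cotton: 36.0 × (2/2) = 36.0 × 1.000000 = 36.0000
rubber: 21.7 × (1/1) = 21.7 × 1.000000 = 21.7000
Index = Σ wᵢ·(p₁ᵢ/p₀ᵢ) = 52.4334 + 36.0000 + 21.7000 = 110.1334

110.1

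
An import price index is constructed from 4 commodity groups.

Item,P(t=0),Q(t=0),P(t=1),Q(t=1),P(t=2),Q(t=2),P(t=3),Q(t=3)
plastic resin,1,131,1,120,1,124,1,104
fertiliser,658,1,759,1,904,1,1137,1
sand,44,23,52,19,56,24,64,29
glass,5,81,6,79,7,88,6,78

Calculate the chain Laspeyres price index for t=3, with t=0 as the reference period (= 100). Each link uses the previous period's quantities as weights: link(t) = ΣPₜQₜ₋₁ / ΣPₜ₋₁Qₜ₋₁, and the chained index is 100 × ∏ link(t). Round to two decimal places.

Link t=0→t=1:
ΣP(t=1)Q(t=0) = 1×131 + 759×1 + 52×23 + 6×81 = 131 + 759 + 1196 + 486 = 2572
ΣP(t=0)Q(t=0) = 1×131 + 658×1 + 44×23 + 5×81 = 131 + 658 + 1012 + 405 = 2206
link = 2572/2206 = 1.165911
Link t=1→t=2:
ΣP(t=2)Q(t=1) = 1×120 + 904×1 + 56×19 + 7×79 = 120 + 904 + 1064 + 553 = 2641
ΣP(t=1)Q(t=1) = 1×120 + 759×1 + 52×19 + 6×79 = 120 + 759 + 988 + 474 = 2341
link = 2641/2341 = 1.128150
Link t=2→t=3:
ΣP(t=3)Q(t=2) = 1×124 + 1137×1 + 64×24 + 6×88 = 124 + 1137 + 1536 + 528 = 3325
ΣP(t=2)Q(t=2) = 1×124 + 904×1 + 56×24 + 7×88 = 124 + 904 + 1344 + 616 = 2988
link = 3325/2988 = 1.112784
Chained index = 100 × 1.165911 × 1.128150 × 1.112784 = 146.3671

146.37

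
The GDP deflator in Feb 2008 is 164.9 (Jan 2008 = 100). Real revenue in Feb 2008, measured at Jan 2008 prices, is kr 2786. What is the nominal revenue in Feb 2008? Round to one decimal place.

Nominal = Real × (Index/100) = 2786 × (164.9/100)
        = 2786 × 1.649 = 4594.1140

4594.1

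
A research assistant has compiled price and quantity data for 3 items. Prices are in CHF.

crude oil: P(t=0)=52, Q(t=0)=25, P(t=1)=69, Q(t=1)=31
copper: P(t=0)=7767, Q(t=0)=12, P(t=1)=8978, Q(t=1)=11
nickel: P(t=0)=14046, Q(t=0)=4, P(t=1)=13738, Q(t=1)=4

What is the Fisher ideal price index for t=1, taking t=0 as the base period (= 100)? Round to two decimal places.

108.96

Laspeyres component (base-period weights):
ΣP(t=1)Q(t=0) = 69×25 + 8978×12 + 13738×4 = 1725 + 107736 + 54952 = 164413
ΣP(t=0)Q(t=0) = 52×25 + 7767×12 + 14046×4 = 1300 + 93204 + 56184 = 150688
L = 164413 / 150688 × 100 = 109.1082
Paasche component (current-period weights):
ΣP(t=1)Q(t=1) = 69×31 + 8978×11 + 13738×4 = 2139 + 98758 + 54952 = 155849
ΣP(t=0)Q(t=1) = 52×31 + 7767×11 + 14046×4 = 1612 + 85437 + 56184 = 143233
P = 155849 / 143233 × 100 = 108.8080
Fisher = √(L × P) = √(109.1082 × 108.8080) = 108.9580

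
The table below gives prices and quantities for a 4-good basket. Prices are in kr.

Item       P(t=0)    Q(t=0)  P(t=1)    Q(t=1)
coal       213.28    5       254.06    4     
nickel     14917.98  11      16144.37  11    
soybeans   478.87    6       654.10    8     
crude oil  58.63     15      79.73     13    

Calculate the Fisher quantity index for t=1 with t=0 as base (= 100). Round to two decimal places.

Laspeyres component (base-period weights):
ΣP(t=0)Q(t=1) = 213.28×4 + 14917.98×11 + 478.87×8 + 58.63×13 = 853.12 + 164097.78 + 3830.96 + 762.19 = 169544.05
ΣP(t=0)Q(t=0) = 213.28×5 + 14917.98×11 + 478.87×6 + 58.63×15 = 1066.4 + 164097.78 + 2873.22 + 879.45 = 168916.85
L = 169544.05 / 168916.85 × 100 = 100.3713
Paasche component (current-period weights):
ΣP(t=1)Q(t=1) = 254.06×4 + 16144.37×11 + 654.10×8 + 79.73×13 = 1016.24 + 177588.07 + 5232.8 + 1036.49 = 184873.6
ΣP(t=1)Q(t=0) = 254.06×5 + 16144.37×11 + 654.10×6 + 79.73×15 = 1270.3 + 177588.07 + 3924.6 + 1195.95 = 183978.92
P = 184873.6 / 183978.92 × 100 = 100.4863
Fisher = √(L × P) = √(100.3713 × 100.4863) = 100.4288

100.43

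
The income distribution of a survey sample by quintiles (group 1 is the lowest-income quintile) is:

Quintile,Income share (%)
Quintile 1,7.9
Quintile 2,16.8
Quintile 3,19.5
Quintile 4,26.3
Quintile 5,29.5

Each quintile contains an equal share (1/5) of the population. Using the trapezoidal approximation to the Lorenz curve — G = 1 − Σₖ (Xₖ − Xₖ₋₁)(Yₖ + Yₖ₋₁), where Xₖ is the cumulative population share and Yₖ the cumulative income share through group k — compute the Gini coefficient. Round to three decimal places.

0.211

Cumulative income shares Yₖ: 0.0790, 0.2470, 0.4420, 0.7050, 1.0000
Σ (Xₖ−Xₖ₋₁)(Yₖ+Yₖ₋₁) = (1/5)(0.0790+0.0000) + (1/5)(0.2470+0.0790) + (1/5)(0.4420+0.2470) + (1/5)(0.7050+0.4420) + (1/5)(1.0000+0.7050)
  = 0.0158 + 0.0652 + 0.1378 + 0.2294 + 0.3410 = 0.7892
G = 1 − 0.7892 = 0.2108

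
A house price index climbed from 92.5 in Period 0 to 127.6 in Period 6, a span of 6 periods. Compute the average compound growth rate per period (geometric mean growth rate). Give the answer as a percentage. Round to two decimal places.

Growth factor = (127.6/92.5)^(1/6) = (1.379459)^(1/6) = 1.055079
Growth rate = 1.055079 − 1 = 0.055079 = 5.5079%

5.51%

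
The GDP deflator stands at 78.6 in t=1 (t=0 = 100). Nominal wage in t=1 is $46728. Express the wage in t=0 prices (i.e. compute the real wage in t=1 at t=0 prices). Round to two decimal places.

59450.38

Real = Nominal ÷ (Index/100) = 46728 ÷ (78.6/100)
     = 46728 ÷ 0.786 = 59450.3817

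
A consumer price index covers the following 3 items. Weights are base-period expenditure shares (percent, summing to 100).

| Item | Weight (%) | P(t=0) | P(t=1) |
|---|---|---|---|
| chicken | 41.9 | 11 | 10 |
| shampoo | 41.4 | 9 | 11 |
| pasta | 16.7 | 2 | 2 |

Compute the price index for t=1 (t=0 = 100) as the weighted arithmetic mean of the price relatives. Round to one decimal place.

105.4

chicken: 41.9 × (10/11) = 41.9 × 0.909091 = 38.0909
shampoo: 41.4 × (11/9) = 41.4 × 1.222222 = 50.6000
pasta: 16.7 × (2/2) = 16.7 × 1.000000 = 16.7000
Index = Σ wᵢ·(p₁ᵢ/p₀ᵢ) = 38.0909 + 50.6000 + 16.7000 = 105.3909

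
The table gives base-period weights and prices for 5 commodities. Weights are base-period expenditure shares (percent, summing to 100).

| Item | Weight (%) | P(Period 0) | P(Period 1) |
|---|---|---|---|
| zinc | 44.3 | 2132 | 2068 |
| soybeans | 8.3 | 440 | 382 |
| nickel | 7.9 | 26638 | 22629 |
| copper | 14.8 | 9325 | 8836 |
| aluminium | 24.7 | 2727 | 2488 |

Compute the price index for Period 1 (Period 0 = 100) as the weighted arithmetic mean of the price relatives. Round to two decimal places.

zinc: 44.3 × (2068/2132) = 44.3 × 0.969981 = 42.9702
soybeans: 8.3 × (382/440) = 8.3 × 0.868182 = 7.2059
nickel: 7.9 × (22629/26638) = 7.9 × 0.849501 = 6.7111
copper: 14.8 × (8836/9325) = 14.8 × 0.947560 = 14.0239
aluminium: 24.7 × (2488/2727) = 24.7 × 0.912358 = 22.5352
Index = Σ wᵢ·(p₁ᵢ/p₀ᵢ) = 42.9702 + 7.2059 + 6.7111 + 14.0239 + 22.5352 = 93.4463

93.45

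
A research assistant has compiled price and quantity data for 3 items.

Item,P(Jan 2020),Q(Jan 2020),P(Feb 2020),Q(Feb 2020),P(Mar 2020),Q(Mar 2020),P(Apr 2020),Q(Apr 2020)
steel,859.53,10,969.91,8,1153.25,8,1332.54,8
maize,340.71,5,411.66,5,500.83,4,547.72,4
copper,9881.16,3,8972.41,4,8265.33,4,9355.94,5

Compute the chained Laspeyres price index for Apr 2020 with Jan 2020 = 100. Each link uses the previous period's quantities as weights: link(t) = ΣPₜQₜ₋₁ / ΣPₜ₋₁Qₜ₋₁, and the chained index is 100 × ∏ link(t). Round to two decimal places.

Link Jan 2020→Feb 2020:
ΣP(Feb 2020)Q(Jan 2020) = 969.91×10 + 411.66×5 + 8972.41×3 = 9699.1 + 2058.3 + 26917.23 = 38674.63
ΣP(Jan 2020)Q(Jan 2020) = 859.53×10 + 340.71×5 + 9881.16×3 = 8595.3 + 1703.55 + 29643.48 = 39942.33
link = 38674.63/39942.33 = 0.968262
Link Feb 2020→Mar 2020:
ΣP(Mar 2020)Q(Feb 2020) = 1153.25×8 + 500.83×5 + 8265.33×4 = 9226 + 2504.15 + 33061.32 = 44791.47
ΣP(Feb 2020)Q(Feb 2020) = 969.91×8 + 411.66×5 + 8972.41×4 = 7759.28 + 2058.3 + 35889.64 = 45707.22
link = 44791.47/45707.22 = 0.979965
Link Mar 2020→Apr 2020:
ΣP(Apr 2020)Q(Mar 2020) = 1332.54×8 + 547.72×4 + 9355.94×4 = 10660.32 + 2190.88 + 37423.76 = 50274.96
ΣP(Mar 2020)Q(Mar 2020) = 1153.25×8 + 500.83×4 + 8265.33×4 = 9226 + 2003.32 + 33061.32 = 44290.64
link = 50274.96/44290.64 = 1.135115
Chained index = 100 × 0.968262 × 0.979965 × 1.135115 = 107.7068

107.71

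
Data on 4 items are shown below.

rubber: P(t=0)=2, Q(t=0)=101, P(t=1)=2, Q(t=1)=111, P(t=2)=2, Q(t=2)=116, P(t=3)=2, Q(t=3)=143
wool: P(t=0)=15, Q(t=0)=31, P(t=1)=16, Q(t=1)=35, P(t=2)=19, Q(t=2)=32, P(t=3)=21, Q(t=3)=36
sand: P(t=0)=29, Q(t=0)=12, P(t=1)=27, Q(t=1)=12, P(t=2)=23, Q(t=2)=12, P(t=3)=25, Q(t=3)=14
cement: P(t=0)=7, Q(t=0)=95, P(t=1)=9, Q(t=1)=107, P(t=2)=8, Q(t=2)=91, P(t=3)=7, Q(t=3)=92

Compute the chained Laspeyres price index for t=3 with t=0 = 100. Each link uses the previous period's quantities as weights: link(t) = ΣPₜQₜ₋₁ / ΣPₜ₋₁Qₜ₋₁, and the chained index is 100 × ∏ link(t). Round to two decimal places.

Link t=0→t=1:
ΣP(t=1)Q(t=0) = 2×101 + 16×31 + 27×12 + 9×95 = 202 + 496 + 324 + 855 = 1877
ΣP(t=0)Q(t=0) = 2×101 + 15×31 + 29×12 + 7×95 = 202 + 465 + 348 + 665 = 1680
link = 1877/1680 = 1.117262
Link t=1→t=2:
ΣP(t=2)Q(t=1) = 2×111 + 19×35 + 23×12 + 8×107 = 222 + 665 + 276 + 856 = 2019
ΣP(t=1)Q(t=1) = 2×111 + 16×35 + 27×12 + 9×107 = 222 + 560 + 324 + 963 = 2069
link = 2019/2069 = 0.975834
Link t=2→t=3:
ΣP(t=3)Q(t=2) = 2×116 + 21×32 + 25×12 + 7×91 = 232 + 672 + 300 + 637 = 1841
ΣP(t=2)Q(t=2) = 2×116 + 19×32 + 23×12 + 8×91 = 232 + 608 + 276 + 728 = 1844
link = 1841/1844 = 0.998373
Chained index = 100 × 1.117262 × 0.975834 × 0.998373 = 108.8488

108.85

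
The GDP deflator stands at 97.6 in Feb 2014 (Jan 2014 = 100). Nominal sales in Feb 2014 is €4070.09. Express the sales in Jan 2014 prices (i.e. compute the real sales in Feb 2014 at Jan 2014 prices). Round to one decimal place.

Real = Nominal ÷ (Index/100) = 4070.09 ÷ (97.6/100)
     = 4070.09 ÷ 0.976 = 4170.1742

4170.2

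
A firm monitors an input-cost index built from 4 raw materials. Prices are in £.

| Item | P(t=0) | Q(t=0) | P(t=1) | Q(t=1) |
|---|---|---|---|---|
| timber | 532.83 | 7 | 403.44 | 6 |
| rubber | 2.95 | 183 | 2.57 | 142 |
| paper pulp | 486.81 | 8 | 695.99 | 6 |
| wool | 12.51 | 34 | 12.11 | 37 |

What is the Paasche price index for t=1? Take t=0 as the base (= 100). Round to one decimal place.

Paasche price index uses current-period quantities as weights.
ΣP(t=1)·Q(t=1) = 403.44×6 + 2.57×142 + 695.99×6 + 12.11×37 = 2420.64 + 364.94 + 4175.94 + 448.07 = 7409.59
ΣP(t=0)·Q(t=1) = 532.83×6 + 2.95×142 + 486.81×6 + 12.51×37 = 3196.98 + 418.9 + 2920.86 + 462.87 = 6999.61
Index = 7409.59 / 6999.61 × 100 = 105.8572

105.9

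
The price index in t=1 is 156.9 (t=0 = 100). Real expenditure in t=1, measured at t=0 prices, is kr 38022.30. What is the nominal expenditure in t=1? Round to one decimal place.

59657.0

Nominal = Real × (Index/100) = 38022.30 × (156.9/100)
        = 38022.30 × 1.569 = 59656.9887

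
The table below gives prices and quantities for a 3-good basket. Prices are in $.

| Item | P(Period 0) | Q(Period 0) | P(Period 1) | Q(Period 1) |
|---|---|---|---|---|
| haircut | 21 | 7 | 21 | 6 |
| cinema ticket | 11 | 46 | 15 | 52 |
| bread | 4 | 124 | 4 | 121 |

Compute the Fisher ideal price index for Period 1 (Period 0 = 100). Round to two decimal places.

Laspeyres component (base-period weights):
ΣP(Period 1)Q(Period 0) = 21×7 + 15×46 + 4×124 = 147 + 690 + 496 = 1333
ΣP(Period 0)Q(Period 0) = 21×7 + 11×46 + 4×124 = 147 + 506 + 496 = 1149
L = 1333 / 1149 × 100 = 116.0139
Paasche component (current-period weights):
ΣP(Period 1)Q(Period 1) = 21×6 + 15×52 + 4×121 = 126 + 780 + 484 = 1390
ΣP(Period 0)Q(Period 1) = 21×6 + 11×52 + 4×121 = 126 + 572 + 484 = 1182
P = 1390 / 1182 × 100 = 117.5973
Fisher = √(L × P) = √(116.0139 × 117.5973) = 116.8029

116.80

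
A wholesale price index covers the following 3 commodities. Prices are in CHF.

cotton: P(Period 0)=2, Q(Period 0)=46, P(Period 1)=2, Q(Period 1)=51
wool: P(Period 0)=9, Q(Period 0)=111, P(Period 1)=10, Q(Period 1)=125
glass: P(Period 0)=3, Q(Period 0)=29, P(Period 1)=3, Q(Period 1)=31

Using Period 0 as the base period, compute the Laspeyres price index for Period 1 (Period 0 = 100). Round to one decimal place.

Laspeyres price index uses base-period quantities as weights.
ΣP(Period 1)·Q(Period 0) = 2×46 + 10×111 + 3×29 = 92 + 1110 + 87 = 1289
ΣP(Period 0)·Q(Period 0) = 2×46 + 9×111 + 3×29 = 92 + 999 + 87 = 1178
Index = 1289 / 1178 × 100 = 109.4228

109.4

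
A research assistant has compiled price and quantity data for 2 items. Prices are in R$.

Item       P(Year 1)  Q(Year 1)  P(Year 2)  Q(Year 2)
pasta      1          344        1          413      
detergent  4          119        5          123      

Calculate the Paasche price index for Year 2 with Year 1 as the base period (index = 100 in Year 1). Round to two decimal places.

Paasche price index uses current-period quantities as weights.
ΣP(Year 2)·Q(Year 2) = 1×413 + 5×123 = 413 + 615 = 1028
ΣP(Year 1)·Q(Year 2) = 1×413 + 4×123 = 413 + 492 = 905
Index = 1028 / 905 × 100 = 113.5912

113.59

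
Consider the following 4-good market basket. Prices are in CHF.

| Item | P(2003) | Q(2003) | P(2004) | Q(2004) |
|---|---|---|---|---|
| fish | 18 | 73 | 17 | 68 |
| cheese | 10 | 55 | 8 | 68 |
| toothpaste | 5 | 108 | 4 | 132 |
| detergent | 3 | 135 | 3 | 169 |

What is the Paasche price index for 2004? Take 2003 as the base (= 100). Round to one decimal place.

89.1

Paasche price index uses current-period quantities as weights.
ΣP(2004)·Q(2004) = 17×68 + 8×68 + 4×132 + 3×169 = 1156 + 544 + 528 + 507 = 2735
ΣP(2003)·Q(2004) = 18×68 + 10×68 + 5×132 + 3×169 = 1224 + 680 + 660 + 507 = 3071
Index = 2735 / 3071 × 100 = 89.0589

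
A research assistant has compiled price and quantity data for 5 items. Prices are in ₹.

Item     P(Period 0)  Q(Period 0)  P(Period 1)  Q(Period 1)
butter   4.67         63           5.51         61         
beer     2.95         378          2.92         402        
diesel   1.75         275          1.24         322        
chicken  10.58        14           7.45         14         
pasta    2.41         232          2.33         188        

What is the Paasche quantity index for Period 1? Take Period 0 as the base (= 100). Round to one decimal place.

Paasche quantity index uses current-period prices as weights.
ΣP(Period 1)·Q(Period 1) = 5.51×61 + 2.92×402 + 1.24×322 + 7.45×14 + 2.33×188 = 336.11 + 1173.84 + 399.28 + 104.3 + 438.04 = 2451.57
ΣP(Period 1)·Q(Period 0) = 5.51×63 + 2.92×378 + 1.24×275 + 7.45×14 + 2.33×232 = 347.13 + 1103.76 + 341 + 104.3 + 540.56 = 2436.75
Index = 2451.57 / 2436.75 × 100 = 100.6082

100.6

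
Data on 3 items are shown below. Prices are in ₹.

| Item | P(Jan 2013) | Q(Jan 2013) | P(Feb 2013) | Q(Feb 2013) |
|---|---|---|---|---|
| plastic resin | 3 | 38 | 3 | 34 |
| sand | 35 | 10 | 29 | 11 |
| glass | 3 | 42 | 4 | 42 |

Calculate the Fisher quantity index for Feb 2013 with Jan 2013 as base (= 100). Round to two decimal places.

103.43

Laspeyres component (base-period weights):
ΣP(Jan 2013)Q(Feb 2013) = 3×34 + 35×11 + 3×42 = 102 + 385 + 126 = 613
ΣP(Jan 2013)Q(Jan 2013) = 3×38 + 35×10 + 3×42 = 114 + 350 + 126 = 590
L = 613 / 590 × 100 = 103.8983
Paasche component (current-period weights):
ΣP(Feb 2013)Q(Feb 2013) = 3×34 + 29×11 + 4×42 = 102 + 319 + 168 = 589
ΣP(Feb 2013)Q(Jan 2013) = 3×38 + 29×10 + 4×42 = 114 + 290 + 168 = 572
P = 589 / 572 × 100 = 102.9720
Fisher = √(L × P) = √(103.8983 × 102.9720) = 103.4341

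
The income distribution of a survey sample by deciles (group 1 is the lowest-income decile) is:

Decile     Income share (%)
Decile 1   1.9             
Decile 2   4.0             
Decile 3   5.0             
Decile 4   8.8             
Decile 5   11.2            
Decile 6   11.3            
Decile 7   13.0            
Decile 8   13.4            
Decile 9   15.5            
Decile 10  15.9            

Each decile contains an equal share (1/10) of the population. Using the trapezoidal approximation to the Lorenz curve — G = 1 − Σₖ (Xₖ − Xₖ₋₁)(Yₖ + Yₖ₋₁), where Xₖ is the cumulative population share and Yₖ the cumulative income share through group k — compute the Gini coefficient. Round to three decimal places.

0.261

Cumulative income shares Yₖ: 0.0190, 0.0590, 0.1090, 0.1970, 0.3090, 0.4220, 0.5520, 0.6860, 0.8410, 1.0000
Σ (Xₖ−Xₖ₋₁)(Yₖ+Yₖ₋₁) = (1/10)(0.0190+0.0000) + (1/10)(0.0590+0.0190) + (1/10)(0.1090+0.0590) + (1/10)(0.1970+0.1090) + (1/10)(0.3090+0.1970) + (1/10)(0.4220+0.3090) + (1/10)(0.5520+0.4220) + (1/10)(0.6860+0.5520) + (1/10)(0.8410+0.6860) + (1/10)(1.0000+0.8410)
  = 0.0019 + 0.0078 + 0.0168 + 0.0306 + 0.0506 + 0.0731 + 0.0974 + 0.1238 + 0.1527 + 0.1841 = 0.7388
G = 1 − 0.7388 = 0.2612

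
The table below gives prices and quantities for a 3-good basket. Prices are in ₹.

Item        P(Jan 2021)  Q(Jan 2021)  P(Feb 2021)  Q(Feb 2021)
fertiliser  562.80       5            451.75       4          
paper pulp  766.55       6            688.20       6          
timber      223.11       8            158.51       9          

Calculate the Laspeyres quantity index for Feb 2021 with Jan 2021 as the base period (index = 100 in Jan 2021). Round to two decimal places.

96.31

Laspeyres quantity index uses base-period prices as weights.
ΣP(Jan 2021)·Q(Feb 2021) = 562.80×4 + 766.55×6 + 223.11×9 = 2251.2 + 4599.3 + 2007.99 = 8858.49
ΣP(Jan 2021)·Q(Jan 2021) = 562.80×5 + 766.55×6 + 223.11×8 = 2814 + 4599.3 + 1784.88 = 9198.18
Index = 8858.49 / 9198.18 × 100 = 96.3070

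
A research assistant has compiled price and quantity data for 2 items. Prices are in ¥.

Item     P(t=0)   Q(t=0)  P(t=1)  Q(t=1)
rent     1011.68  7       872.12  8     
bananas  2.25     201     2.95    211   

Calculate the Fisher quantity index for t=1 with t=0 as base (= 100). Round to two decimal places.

113.59

Laspeyres component (base-period weights):
ΣP(t=0)Q(t=1) = 1011.68×8 + 2.25×211 = 8093.44 + 474.75 = 8568.19
ΣP(t=0)Q(t=0) = 1011.68×7 + 2.25×201 = 7081.76 + 452.25 = 7534.01
L = 8568.19 / 7534.01 × 100 = 113.7268
Paasche component (current-period weights):
ΣP(t=1)Q(t=1) = 872.12×8 + 2.95×211 = 6976.96 + 622.45 = 7599.41
ΣP(t=1)Q(t=0) = 872.12×7 + 2.95×201 = 6104.84 + 592.95 = 6697.79
P = 7599.41 / 6697.79 × 100 = 113.4615
Fisher = √(L × P) = √(113.7268 × 113.4615) = 113.5941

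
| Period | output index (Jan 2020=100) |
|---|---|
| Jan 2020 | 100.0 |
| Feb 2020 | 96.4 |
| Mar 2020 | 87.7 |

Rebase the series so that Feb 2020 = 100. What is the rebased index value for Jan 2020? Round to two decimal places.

Rebased(Jan 2020) = 100.0 / 96.4 × 100 = 103.7344

103.73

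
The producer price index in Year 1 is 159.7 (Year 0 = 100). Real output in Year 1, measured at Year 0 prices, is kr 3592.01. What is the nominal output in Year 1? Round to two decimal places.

Nominal = Real × (Index/100) = 3592.01 × (159.7/100)
        = 3592.01 × 1.597 = 5736.4400

5736.44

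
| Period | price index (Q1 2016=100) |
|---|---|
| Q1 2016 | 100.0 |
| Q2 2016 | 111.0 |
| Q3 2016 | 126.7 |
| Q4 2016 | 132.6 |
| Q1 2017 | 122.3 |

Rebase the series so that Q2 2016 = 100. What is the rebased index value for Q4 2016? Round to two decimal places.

119.46

Rebased(Q4 2016) = 132.6 / 111.0 × 100 = 119.4595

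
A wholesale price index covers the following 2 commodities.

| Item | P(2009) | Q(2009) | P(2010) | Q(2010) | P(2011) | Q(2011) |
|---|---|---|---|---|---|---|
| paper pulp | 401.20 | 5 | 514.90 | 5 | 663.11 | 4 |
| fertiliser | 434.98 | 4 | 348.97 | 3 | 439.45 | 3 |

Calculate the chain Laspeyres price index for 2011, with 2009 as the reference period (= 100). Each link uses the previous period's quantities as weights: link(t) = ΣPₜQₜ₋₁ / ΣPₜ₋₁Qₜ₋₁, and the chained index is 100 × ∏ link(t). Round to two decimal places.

135.63

Link 2009→2010:
ΣP(2010)Q(2009) = 514.90×5 + 348.97×4 = 2574.5 + 1395.88 = 3970.38
ΣP(2009)Q(2009) = 401.20×5 + 434.98×4 = 2006 + 1739.92 = 3745.92
link = 3970.38/3745.92 = 1.059921
Link 2010→2011:
ΣP(2011)Q(2010) = 663.11×5 + 439.45×3 = 3315.55 + 1318.35 = 4633.9
ΣP(2010)Q(2010) = 514.90×5 + 348.97×3 = 2574.5 + 1046.91 = 3621.41
link = 4633.9/3621.41 = 1.279584
Chained index = 100 × 1.059921 × 1.279584 = 135.6259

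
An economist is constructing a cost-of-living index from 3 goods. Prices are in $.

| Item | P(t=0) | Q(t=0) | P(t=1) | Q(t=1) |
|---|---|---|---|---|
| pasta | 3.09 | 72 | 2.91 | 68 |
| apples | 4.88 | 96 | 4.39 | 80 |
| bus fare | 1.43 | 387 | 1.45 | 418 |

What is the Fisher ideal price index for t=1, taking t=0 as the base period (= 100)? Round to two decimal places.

96.10

Laspeyres component (base-period weights):
ΣP(t=1)Q(t=0) = 2.91×72 + 4.39×96 + 1.45×387 = 209.52 + 421.44 + 561.15 = 1192.11
ΣP(t=0)Q(t=0) = 3.09×72 + 4.88×96 + 1.43×387 = 222.48 + 468.48 + 553.41 = 1244.37
L = 1192.11 / 1244.37 × 100 = 95.8003
Paasche component (current-period weights):
ΣP(t=1)Q(t=1) = 2.91×68 + 4.39×80 + 1.45×418 = 197.88 + 351.2 + 606.1 = 1155.18
ΣP(t=0)Q(t=1) = 3.09×68 + 4.88×80 + 1.43×418 = 210.12 + 390.4 + 597.74 = 1198.26
P = 1155.18 / 1198.26 × 100 = 96.4048
Fisher = √(L × P) = √(95.8003 × 96.4048) = 96.1021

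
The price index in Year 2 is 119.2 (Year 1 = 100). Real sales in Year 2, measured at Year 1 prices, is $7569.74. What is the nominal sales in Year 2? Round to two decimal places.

9023.13

Nominal = Real × (Index/100) = 7569.74 × (119.2/100)
        = 7569.74 × 1.192 = 9023.1301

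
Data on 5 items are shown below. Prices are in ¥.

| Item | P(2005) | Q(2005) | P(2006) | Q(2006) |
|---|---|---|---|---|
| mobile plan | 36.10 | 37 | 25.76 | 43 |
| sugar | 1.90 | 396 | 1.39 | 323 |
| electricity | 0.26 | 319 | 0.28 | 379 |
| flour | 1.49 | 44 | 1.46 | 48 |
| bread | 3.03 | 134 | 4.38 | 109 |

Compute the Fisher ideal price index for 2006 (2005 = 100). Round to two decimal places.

Laspeyres component (base-period weights):
ΣP(2006)Q(2005) = 25.76×37 + 1.39×396 + 0.28×319 + 1.46×44 + 4.38×134 = 953.12 + 550.44 + 89.32 + 64.24 + 586.92 = 2244.04
ΣP(2005)Q(2005) = 36.10×37 + 1.90×396 + 0.26×319 + 1.49×44 + 3.03×134 = 1335.7 + 752.4 + 82.94 + 65.56 + 406.02 = 2642.62
L = 2244.04 / 2642.62 × 100 = 84.9172
Paasche component (current-period weights):
ΣP(2006)Q(2006) = 25.76×43 + 1.39×323 + 0.28×379 + 1.46×48 + 4.38×109 = 1107.68 + 448.97 + 106.12 + 70.08 + 477.42 = 2210.27
ΣP(2005)Q(2006) = 36.10×43 + 1.90×323 + 0.26×379 + 1.49×48 + 3.03×109 = 1552.3 + 613.7 + 98.54 + 71.52 + 330.27 = 2666.33
P = 2210.27 / 2666.33 × 100 = 82.8956
Fisher = √(L × P) = √(84.9172 × 82.8956) = 83.9003

83.90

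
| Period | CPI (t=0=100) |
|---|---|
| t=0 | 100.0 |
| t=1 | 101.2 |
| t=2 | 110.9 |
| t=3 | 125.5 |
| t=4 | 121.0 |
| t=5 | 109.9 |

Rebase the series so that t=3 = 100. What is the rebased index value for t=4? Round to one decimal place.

96.4

Rebased(t=4) = 121.0 / 125.5 × 100 = 96.4143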